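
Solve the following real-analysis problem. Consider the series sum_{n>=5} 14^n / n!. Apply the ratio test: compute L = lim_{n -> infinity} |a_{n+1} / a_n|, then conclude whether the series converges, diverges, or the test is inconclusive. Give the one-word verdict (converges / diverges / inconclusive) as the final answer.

Let a_n denote the general term. Form the ratio a_{n+1}/a_n and simplify:
a_{n+1}/a_n = 14/(n + 1)
Take the limit as n -> infinity: L = 0.
Since L = 0 < 1, the ratio test implies the series converges.

converges


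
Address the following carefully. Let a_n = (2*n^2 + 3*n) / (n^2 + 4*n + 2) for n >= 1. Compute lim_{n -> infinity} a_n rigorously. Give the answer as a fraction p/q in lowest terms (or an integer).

Divide numerator and denominator by n^2, the highest power:
numerator / n^2 = 2 + 3/n
denominator / n^2 = 1 + 4/n + 2/n^2
As n -> infinity, all terms of the form c/n^k (k >= 1) tend to 0.
So numerator / n^2 -> 2 and denominator / n^2 -> 1.
Therefore lim a_n = 2.

2


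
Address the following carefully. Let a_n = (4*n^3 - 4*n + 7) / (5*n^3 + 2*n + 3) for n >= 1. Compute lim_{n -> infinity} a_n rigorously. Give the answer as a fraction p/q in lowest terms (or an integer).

Divide numerator and denominator by n^3, the highest power:
numerator / n^3 = 4 - 4/n^2 + 7/n^3
denominator / n^3 = 5 + 2/n^2 + 3/n^3
As n -> infinity, all terms of the form c/n^k (k >= 1) tend to 0.
So numerator / n^3 -> 4 and denominator / n^3 -> 5.
Therefore lim a_n = 4/5.

4/5


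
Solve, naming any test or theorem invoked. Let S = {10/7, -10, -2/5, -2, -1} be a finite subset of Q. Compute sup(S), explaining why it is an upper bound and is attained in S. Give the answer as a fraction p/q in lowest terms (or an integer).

S is finite, so sup(S) = max(S).
Sorted decreasing:
10/7, -2/5, -1, -2, -10
The extremum is 10/7.
For every x in S, x <= 10/7. And 10/7 is in S, so it is attained.
Therefore sup(S) = 10/7.

10/7


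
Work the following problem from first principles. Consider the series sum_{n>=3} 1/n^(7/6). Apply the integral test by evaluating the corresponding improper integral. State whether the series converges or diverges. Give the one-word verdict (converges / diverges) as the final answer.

Let f(x) = x^(-7/6). Then f is positive, continuous, and decreasing on [3, infinity), so the integral test applies.
Compute the improper integral int_{3}^infinity f(x) dx:
  antiderivative F(x) = -6/x^(1/6).
  As x -> infinity, F(x) -> 0 (since p = 7/6 > 1).
  So int = F(infinity) - F(3) = 0 - (-2*3^(5/6)) = 2*3^(5/6).
  Finite, so by the integral test, the series converges.

converges


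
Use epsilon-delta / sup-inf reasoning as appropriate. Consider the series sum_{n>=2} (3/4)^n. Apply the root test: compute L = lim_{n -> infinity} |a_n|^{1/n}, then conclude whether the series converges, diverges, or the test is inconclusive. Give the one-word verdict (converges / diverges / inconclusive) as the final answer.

Let a_n denote the general term. Form |a_n|^(1/n) and simplify:
|a_n|^(1/n) = 3/4
Take the limit as n -> infinity: L = 3/4.
Since L = 3/4 < 1, the root test implies convergence.

converges


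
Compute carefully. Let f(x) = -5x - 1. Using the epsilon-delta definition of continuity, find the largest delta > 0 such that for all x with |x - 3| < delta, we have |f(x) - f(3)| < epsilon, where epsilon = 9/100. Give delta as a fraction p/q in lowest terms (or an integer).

We compute f(3) = -5*(3) - 1 = -16.
|f(x) - f(3)| = |-5x - 1 - (-16)| = |-5(x - 3)| = 5|x - 3|.
We need 5|x - 3| < 9/100, i.e. |x - 3| < 9/100 / 5 = 9/500.
So any delta <= 9/500 works. Conversely, if delta > 9/500, then x = 3 + 9/500 satisfies |x - 3| = 9/500 < delta but |f(x) - f(3)| = 5 * 9/500 = 9/100, which is not < 9/100; so no larger delta works.
Hence the largest such delta is 9/500.

9/500


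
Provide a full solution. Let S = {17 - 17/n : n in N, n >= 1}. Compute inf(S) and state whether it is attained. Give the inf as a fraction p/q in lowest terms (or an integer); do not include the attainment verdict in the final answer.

Analysis:
- Values: 0, 17/2, 34/3, 51/4, ... strictly increasing.
- Minimum is 0 (n=1); inf = 0 (attained).
- 17 - 17/n -> 17 from below; sup = 17, not attained.
Conclusion: inf(S) = 0, attained in S.

0


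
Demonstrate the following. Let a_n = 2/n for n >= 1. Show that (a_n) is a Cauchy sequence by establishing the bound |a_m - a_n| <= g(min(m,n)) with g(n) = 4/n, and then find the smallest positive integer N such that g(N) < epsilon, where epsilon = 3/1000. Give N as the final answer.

For any m, n >= 1, by the triangle inequality:
|a_m - a_n| = |2/m - 2/n| <= 2*1/m + 2*1/n <= 4/min(m,n).
So g(n) = 4/n bounds the Cauchy difference. Since g(n) -> 0, (a_n) is Cauchy.
Now solve g(N) < 3/1000: 4/N < 3/1000 <=> N > 4 / (3/1000) = 4000/3.
The smallest integer strictly greater than 4000/3 is N = 1334.
Check: g(1334) = 4/1334 = 2/667 < 3/1000; g(1333) = 4/1333 >= 3/1000. So N = 1334.

1334


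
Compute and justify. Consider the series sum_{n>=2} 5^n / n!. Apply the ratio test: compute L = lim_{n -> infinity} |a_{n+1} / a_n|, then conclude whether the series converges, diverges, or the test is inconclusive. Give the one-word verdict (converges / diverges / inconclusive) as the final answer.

Let a_n denote the general term. Form the ratio a_{n+1}/a_n and simplify:
a_{n+1}/a_n = 5/(n + 1)
Take the limit as n -> infinity: L = 0.
Since L = 0 < 1, the ratio test implies the series converges.

converges


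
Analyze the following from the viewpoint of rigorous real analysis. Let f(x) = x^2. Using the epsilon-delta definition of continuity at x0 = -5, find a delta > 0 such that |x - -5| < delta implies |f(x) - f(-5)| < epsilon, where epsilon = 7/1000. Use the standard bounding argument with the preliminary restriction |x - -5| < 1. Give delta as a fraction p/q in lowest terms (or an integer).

Factor: |x^2 - (-5)^2| = |x - -5| * |x + -5|.
Impose |x - -5| < 1 first. Then |x + -5| = |(x - -5) + 2*(-5)| <= |x - -5| + 2*|-5| < 1 + 10 = 11.
So |x^2 - (-5)^2| < delta * 11.
We need delta * 11 <= 7/1000, i.e. delta <= 7/1000/11 = 7/11000.
Since 7/11000 < 1, this is tighter than 1; take delta = 7/11000.
So delta = 7/11000 works.

7/11000


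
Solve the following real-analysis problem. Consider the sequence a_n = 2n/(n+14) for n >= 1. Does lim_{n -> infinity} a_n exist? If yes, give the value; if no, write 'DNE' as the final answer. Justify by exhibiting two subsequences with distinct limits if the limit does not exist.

Examine the behaviour of a_n along subsequences.
Even-n subsequence a_{2k} = 2(2k)/(2k+14) -> 2. Odd-n subsequence a_{2k+1} = 2(2k+1)/(2k+15) -> 2. Both tend to 2, which suggests the limit is 2; verify directly.
|a_n - 2| = |2n - 2(n+14)| / (n+14) = 28/(n+14) < 28/n for every n >= 1.
Given epsilon > 0, choose a positive integer N > 28/epsilon. Then for all n >= N, |a_n - 2| < 28/n <= 28/N < epsilon.
So by the definition of the limit, lim a_n exists and equals 2.

2


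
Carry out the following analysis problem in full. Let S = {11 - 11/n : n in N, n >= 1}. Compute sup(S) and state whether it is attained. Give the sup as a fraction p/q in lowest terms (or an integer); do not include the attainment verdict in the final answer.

Analysis:
- Values: 0, 11/2, 22/3, 33/4, ... strictly increasing.
- Minimum is 0 (n=1); inf = 0 (attained).
- 11 - 11/n -> 11 from below; sup = 11, not attained.
Conclusion: sup(S) = 11, not attained in S.

11


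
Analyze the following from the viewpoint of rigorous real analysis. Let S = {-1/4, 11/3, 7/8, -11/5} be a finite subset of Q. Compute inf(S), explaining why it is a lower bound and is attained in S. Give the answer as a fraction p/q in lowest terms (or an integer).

S is finite, so inf(S) = min(S).
Sorted increasing:
-11/5, -1/4, 7/8, 11/3
The extremum is -11/5.
For every x in S, x >= -11/5. And -11/5 is in S, so it is attained.
Therefore inf(S) = -11/5.

-11/5


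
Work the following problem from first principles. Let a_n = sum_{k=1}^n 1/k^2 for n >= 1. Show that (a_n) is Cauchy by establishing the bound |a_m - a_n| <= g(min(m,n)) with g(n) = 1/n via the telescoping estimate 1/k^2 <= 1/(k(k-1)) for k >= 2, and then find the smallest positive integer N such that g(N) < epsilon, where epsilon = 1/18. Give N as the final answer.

For m > n >= 1: |a_m - a_n| = sum_{k=n+1}^m 1/k^2.
Use 1/k^2 <= 1/(k(k-1)) = 1/(k-1) - 1/k for k >= 2:
sum_{k=n+1}^m 1/k^2 <= sum_{k=n+1}^m (1/(k-1) - 1/k) = 1/n - 1/m <= 1/n.
By symmetry the same bound holds with n,m swapped, so |a_m - a_n| <= 1/min(m,n) = g(min(m,n)). Since g(n) -> 0, (a_n) is Cauchy.
Now solve g(N) < 1/18: 1/N < 1/18 <=> N > 1/(1/18) = 18.
The smallest integer strictly greater than 18 is N = 19.
Check: g(19) = 1/19 < 1/18; g(18) = 1/18 >= 1/18. So N = 19.

19


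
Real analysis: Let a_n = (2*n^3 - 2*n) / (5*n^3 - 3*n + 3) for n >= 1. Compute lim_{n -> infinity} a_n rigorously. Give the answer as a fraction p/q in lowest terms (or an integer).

Divide numerator and denominator by n^3, the highest power:
numerator / n^3 = 2 - 2/n^2
denominator / n^3 = 5 - 3/n^2 + 3/n^3
As n -> infinity, all terms of the form c/n^k (k >= 1) tend to 0.
So numerator / n^3 -> 2 and denominator / n^3 -> 5.
Therefore lim a_n = 2/5.

2/5


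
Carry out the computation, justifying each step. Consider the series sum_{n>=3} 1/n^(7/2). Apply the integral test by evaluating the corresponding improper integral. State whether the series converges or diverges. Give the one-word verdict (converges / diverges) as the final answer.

Let f(x) = x^(-7/2). Then f is positive, continuous, and decreasing on [3, infinity), so the integral test applies.
Compute the improper integral int_{3}^infinity f(x) dx:
  antiderivative F(x) = -2/(5*x^(5/2)).
  As x -> infinity, F(x) -> 0 (since p = 7/2 > 1).
  So int = F(infinity) - F(3) = 0 - (-2*sqrt(3)/135) = 2*sqrt(3)/135.
  Finite, so by the integral test, the series converges.

converges


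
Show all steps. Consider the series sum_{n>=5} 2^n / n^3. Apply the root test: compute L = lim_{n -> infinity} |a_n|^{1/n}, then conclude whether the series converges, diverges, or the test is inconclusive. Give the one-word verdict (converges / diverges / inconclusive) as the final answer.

Let a_n denote the general term. Form |a_n|^(1/n) and simplify:
|a_n|^(1/n) = 2/n^(3/n)
Take the limit as n -> infinity: L = 2.
Since L = 2 > 1, the root test implies divergence.

diverges


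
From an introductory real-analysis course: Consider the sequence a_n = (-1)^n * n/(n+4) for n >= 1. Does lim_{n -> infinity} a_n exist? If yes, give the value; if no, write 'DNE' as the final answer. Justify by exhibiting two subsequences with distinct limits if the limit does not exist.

Examine the behaviour of a_n along subsequences.
a_{2k} = 2k/(2k+4) -> 1. a_{2k+1} = -(2k+1)/(2k+5) -> -1.
Since these two subsequential limits are 1 and -1, distinct, the full sequence cannot converge (a convergent sequence has all subsequences tending to the same limit). So lim a_n does not exist.

DNE


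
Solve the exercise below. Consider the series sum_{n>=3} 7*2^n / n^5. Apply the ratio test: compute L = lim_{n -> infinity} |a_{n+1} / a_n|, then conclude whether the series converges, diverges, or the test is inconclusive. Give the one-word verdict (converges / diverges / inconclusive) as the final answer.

Let a_n denote the general term. Form the ratio a_{n+1}/a_n and simplify:
a_{n+1}/a_n = 2*n^5/(n + 1)^5
Take the limit as n -> infinity: L = 2.
Since L = 2 > 1 (or L = infinity), the ratio test implies the series diverges.

diverges


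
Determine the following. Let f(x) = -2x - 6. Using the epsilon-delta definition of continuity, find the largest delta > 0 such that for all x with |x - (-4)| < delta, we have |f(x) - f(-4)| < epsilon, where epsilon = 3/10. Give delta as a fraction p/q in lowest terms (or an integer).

We compute f(-4) = -2*(-4) - 6 = 2.
|f(x) - f(-4)| = |-2x - 6 - (2)| = |-2(x - (-4))| = 2|x - (-4)|.
We need 2|x - (-4)| < 3/10, i.e. |x - (-4)| < 3/10 / 2 = 3/20.
So any delta <= 3/20 works. Conversely, if delta > 3/20, then x = -4 + 3/20 satisfies |x - (-4)| = 3/20 < delta but |f(x) - f(-4)| = 2 * 3/20 = 3/10, which is not < 3/10; so no larger delta works.
Hence the largest such delta is 3/20.

3/20


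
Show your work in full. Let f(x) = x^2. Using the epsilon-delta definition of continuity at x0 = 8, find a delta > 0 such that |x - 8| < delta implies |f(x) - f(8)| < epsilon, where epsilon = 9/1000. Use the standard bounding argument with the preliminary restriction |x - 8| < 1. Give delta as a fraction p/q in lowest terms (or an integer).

Factor: |x^2 - (8)^2| = |x - 8| * |x + 8|.
Impose |x - 8| < 1 first. Then |x + 8| = |(x - 8) + 2*(8)| <= |x - 8| + 2*|8| < 1 + 16 = 17.
So |x^2 - (8)^2| < delta * 17.
We need delta * 17 <= 9/1000, i.e. delta <= 9/1000/17 = 9/17000.
Since 9/17000 < 1, this is tighter than 1; take delta = 9/17000.
So delta = 9/17000 works.

9/17000


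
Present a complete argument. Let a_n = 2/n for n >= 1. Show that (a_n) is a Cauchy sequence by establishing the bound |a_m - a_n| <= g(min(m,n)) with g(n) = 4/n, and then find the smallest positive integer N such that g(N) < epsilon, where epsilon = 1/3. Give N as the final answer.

For any m, n >= 1, by the triangle inequality:
|a_m - a_n| = |2/m - 2/n| <= 2*1/m + 2*1/n <= 4/min(m,n).
So g(n) = 4/n bounds the Cauchy difference. Since g(n) -> 0, (a_n) is Cauchy.
Now solve g(N) < 1/3: 4/N < 1/3 <=> N > 4 / (1/3) = 12.
The smallest integer strictly greater than 12 is N = 13.
Check: g(13) = 4/13 = 4/13 < 1/3; g(12) = 1/3 >= 1/3. So N = 13.

13


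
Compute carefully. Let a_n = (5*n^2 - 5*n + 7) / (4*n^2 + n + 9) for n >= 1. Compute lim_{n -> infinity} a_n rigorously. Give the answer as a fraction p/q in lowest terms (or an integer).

Divide numerator and denominator by n^2, the highest power:
numerator / n^2 = 5 - 5/n + 7/n^2
denominator / n^2 = 4 + 1/n + 9/n^2
As n -> infinity, all terms of the form c/n^k (k >= 1) tend to 0.
So numerator / n^2 -> 5 and denominator / n^2 -> 4.
Therefore lim a_n = 5/4.

5/4


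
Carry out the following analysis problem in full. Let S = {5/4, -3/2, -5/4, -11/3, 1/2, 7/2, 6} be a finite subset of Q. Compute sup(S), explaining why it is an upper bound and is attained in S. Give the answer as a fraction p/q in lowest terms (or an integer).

S is finite, so sup(S) = max(S).
Sorted decreasing:
6, 7/2, 5/4, 1/2, -5/4, -3/2, -11/3
The extremum is 6.
For every x in S, x <= 6. And 6 is in S, so it is attained.
Therefore sup(S) = 6.

6


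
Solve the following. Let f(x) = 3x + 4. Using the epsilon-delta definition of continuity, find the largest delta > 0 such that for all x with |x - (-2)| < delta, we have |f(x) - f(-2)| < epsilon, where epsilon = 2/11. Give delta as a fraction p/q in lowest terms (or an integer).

We compute f(-2) = 3*(-2) + 4 = -2.
|f(x) - f(-2)| = |3x + 4 - (-2)| = |3(x - (-2))| = 3|x - (-2)|.
We need 3|x - (-2)| < 2/11, i.e. |x - (-2)| < 2/11 / 3 = 2/33.
So any delta <= 2/33 works. Conversely, if delta > 2/33, then x = -2 + 2/33 satisfies |x - (-2)| = 2/33 < delta but |f(x) - f(-2)| = 3 * 2/33 = 2/11, which is not < 2/11; so no larger delta works.
Hence the largest such delta is 2/33.

2/33


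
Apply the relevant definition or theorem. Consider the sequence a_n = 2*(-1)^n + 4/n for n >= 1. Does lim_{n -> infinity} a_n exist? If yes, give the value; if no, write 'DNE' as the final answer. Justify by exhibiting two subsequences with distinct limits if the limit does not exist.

Examine the behaviour of a_n along subsequences.
a_{2k} = 2 + 4/(2k) -> 2. a_{2k+1} = -2 + 4/(2k+1) -> -2.
Since these two subsequential limits are 2 and -2, distinct, the full sequence cannot converge (a convergent sequence has all subsequences tending to the same limit). So lim a_n does not exist.

DNE


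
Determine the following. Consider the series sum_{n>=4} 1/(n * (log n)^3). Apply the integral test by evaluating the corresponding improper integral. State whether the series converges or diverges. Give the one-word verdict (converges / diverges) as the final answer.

Let f(x) = 1/(x*log(x)^3). Then f is positive, continuous, and decreasing on [4, infinity), so the integral test applies.
Compute the improper integral int_{4}^infinity f(x) dx:
  antiderivative F(x) = -1/(2*log(x)^2).
  F(x) -> 0 as x -> infinity.  int = 0 - F(4) = 1/(2*log(4)^2) < infinity. By the integral test, the series converges.

converges


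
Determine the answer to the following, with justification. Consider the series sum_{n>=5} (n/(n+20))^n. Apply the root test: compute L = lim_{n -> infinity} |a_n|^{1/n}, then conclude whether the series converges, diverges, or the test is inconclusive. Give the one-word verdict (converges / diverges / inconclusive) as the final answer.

Let a_n denote the general term. Form |a_n|^(1/n) and simplify:
|a_n|^(1/n) = n/(n + 20)
Take the limit as n -> infinity: L = 1.
Since L = 1, the root test is inconclusive. (In fact a_n = (n/(n+20))^n -> e^(-20) != 0, so the nth-term test shows divergence; but the root test itself gives no conclusion.)

inconclusive


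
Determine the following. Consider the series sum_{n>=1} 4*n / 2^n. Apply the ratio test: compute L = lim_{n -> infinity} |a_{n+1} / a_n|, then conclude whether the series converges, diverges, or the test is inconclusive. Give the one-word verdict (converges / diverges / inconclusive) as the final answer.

Let a_n denote the general term. Form the ratio a_{n+1}/a_n and simplify:
a_{n+1}/a_n = (n + 1)/(2*n)
Take the limit as n -> infinity: L = 1/2.
Since L = 1/2 < 1, the ratio test implies the series converges.

converges


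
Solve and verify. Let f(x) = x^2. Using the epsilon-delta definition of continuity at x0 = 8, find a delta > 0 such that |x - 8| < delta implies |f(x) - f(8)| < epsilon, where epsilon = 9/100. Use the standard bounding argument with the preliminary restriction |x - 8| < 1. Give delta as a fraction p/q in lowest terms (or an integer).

Factor: |x^2 - (8)^2| = |x - 8| * |x + 8|.
Impose |x - 8| < 1 first. Then |x + 8| = |(x - 8) + 2*(8)| <= |x - 8| + 2*|8| < 1 + 16 = 17.
So |x^2 - (8)^2| < delta * 17.
We need delta * 17 <= 9/100, i.e. delta <= 9/100/17 = 9/1700.
Since 9/1700 < 1, this is tighter than 1; take delta = 9/1700.
So delta = 9/1700 works.

9/1700


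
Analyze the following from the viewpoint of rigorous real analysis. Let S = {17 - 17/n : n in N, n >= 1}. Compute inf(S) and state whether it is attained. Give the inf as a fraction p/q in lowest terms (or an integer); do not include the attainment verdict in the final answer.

Analysis:
- Values: 0, 17/2, 34/3, 51/4, ... strictly increasing.
- Minimum is 0 (n=1); inf = 0 (attained).
- 17 - 17/n -> 17 from below; sup = 17, not attained.
Conclusion: inf(S) = 0, attained in S.

0


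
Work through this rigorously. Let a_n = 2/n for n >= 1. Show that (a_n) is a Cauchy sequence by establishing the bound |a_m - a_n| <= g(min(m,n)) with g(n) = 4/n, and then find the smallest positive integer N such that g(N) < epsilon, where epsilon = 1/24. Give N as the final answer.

For any m, n >= 1, by the triangle inequality:
|a_m - a_n| = |2/m - 2/n| <= 2*1/m + 2*1/n <= 4/min(m,n).
So g(n) = 4/n bounds the Cauchy difference. Since g(n) -> 0, (a_n) is Cauchy.
Now solve g(N) < 1/24: 4/N < 1/24 <=> N > 4 / (1/24) = 96.
The smallest integer strictly greater than 96 is N = 97.
Check: g(97) = 4/97 = 4/97 < 1/24; g(96) = 1/24 >= 1/24. So N = 97.

97


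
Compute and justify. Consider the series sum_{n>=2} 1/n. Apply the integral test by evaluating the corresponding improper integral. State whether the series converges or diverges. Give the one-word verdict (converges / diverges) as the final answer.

Let f(x) = 1/x. Then f is positive, continuous, and decreasing on [2, infinity), so the integral test applies.
Compute the improper integral int_{2}^infinity f(x) dx:
  antiderivative F(x) = log(x).
  As x -> infinity, log(x) -> infinity.
  So int = infinity - log(2) = infinity. By the integral test, the series diverges.

diverges


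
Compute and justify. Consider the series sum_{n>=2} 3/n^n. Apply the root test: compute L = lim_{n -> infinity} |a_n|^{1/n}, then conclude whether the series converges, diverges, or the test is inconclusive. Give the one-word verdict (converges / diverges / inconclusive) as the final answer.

Let a_n denote the general term. Form |a_n|^(1/n) and simplify:
|a_n|^(1/n) = 3^(1/n)/n
Take the limit as n -> infinity: L = 0.
Since L = 0 < 1, the root test implies convergence.

converges


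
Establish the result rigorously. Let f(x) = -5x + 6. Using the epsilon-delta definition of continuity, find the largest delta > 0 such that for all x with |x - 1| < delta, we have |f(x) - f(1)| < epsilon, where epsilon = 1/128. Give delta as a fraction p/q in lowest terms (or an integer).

We compute f(1) = -5*(1) + 6 = 1.
|f(x) - f(1)| = |-5x + 6 - (1)| = |-5(x - 1)| = 5|x - 1|.
We need 5|x - 1| < 1/128, i.e. |x - 1| < 1/128 / 5 = 1/640.
So any delta <= 1/640 works. Conversely, if delta > 1/640, then x = 1 + 1/640 satisfies |x - 1| = 1/640 < delta but |f(x) - f(1)| = 5 * 1/640 = 1/128, which is not < 1/128; so no larger delta works.
Hence the largest such delta is 1/640.

1/640


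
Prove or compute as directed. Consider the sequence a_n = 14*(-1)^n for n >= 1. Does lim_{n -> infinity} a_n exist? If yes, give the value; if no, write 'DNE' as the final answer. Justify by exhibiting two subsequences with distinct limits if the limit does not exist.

Examine the behaviour of a_n along subsequences.
Even-n subsequence a_{2k} = 14 -> 14. Odd-n subsequence a_{2k+1} = -14 -> -14.
Since these two subsequential limits are 14 and -14, distinct, the full sequence cannot converge (a convergent sequence has all subsequences tending to the same limit). So lim a_n does not exist.

DNE


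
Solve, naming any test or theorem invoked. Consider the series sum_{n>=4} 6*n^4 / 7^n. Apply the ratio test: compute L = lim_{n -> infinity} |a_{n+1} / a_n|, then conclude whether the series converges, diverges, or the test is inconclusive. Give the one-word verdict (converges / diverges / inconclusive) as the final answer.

Let a_n denote the general term. Form the ratio a_{n+1}/a_n and simplify:
a_{n+1}/a_n = (n + 1)^4/(7*n^4)
Take the limit as n -> infinity: L = 1/7.
Since L = 1/7 < 1, the ratio test implies the series converges.

converges


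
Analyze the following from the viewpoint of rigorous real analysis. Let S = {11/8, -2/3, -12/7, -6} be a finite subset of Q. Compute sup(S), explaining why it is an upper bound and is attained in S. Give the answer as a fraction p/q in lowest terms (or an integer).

S is finite, so sup(S) = max(S).
Sorted decreasing:
11/8, -2/3, -12/7, -6
The extremum is 11/8.
For every x in S, x <= 11/8. And 11/8 is in S, so it is attained.
Therefore sup(S) = 11/8.

11/8


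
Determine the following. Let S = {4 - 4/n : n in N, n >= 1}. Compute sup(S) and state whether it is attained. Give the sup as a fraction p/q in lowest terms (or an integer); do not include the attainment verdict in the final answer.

Analysis:
- Values: 0, 2, 8/3, 3, ... strictly increasing.
- Minimum is 0 (n=1); inf = 0 (attained).
- 4 - 4/n -> 4 from below; sup = 4, not attained.
Conclusion: sup(S) = 4, not attained in S.

4


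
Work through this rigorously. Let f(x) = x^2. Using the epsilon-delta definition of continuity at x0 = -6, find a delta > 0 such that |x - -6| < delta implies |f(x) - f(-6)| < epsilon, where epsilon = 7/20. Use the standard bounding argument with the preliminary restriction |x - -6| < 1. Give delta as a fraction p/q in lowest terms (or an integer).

Factor: |x^2 - (-6)^2| = |x - -6| * |x + -6|.
Impose |x - -6| < 1 first. Then |x + -6| = |(x - -6) + 2*(-6)| <= |x - -6| + 2*|-6| < 1 + 12 = 13.
So |x^2 - (-6)^2| < delta * 13.
We need delta * 13 <= 7/20, i.e. delta <= 7/20/13 = 7/260.
Since 7/260 < 1, this is tighter than 1; take delta = 7/260.
So delta = 7/260 works.

7/260


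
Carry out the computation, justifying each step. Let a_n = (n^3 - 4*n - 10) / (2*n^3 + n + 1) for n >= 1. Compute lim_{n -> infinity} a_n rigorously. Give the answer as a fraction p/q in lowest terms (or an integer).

Divide numerator and denominator by n^3, the highest power:
numerator / n^3 = 1 - 4/n^2 - 10/n^3
denominator / n^3 = 2 + n^(-2) + n^(-3)
As n -> infinity, all terms of the form c/n^k (k >= 1) tend to 0.
So numerator / n^3 -> 1 and denominator / n^3 -> 2.
Therefore lim a_n = 1/2.

1/2


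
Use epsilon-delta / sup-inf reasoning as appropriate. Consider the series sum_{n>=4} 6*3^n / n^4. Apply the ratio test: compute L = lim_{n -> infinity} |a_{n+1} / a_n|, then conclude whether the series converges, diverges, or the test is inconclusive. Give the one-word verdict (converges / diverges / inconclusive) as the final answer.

Let a_n denote the general term. Form the ratio a_{n+1}/a_n and simplify:
a_{n+1}/a_n = 3*n^4/(n + 1)^4
Take the limit as n -> infinity: L = 3.
Since L = 3 > 1 (or L = infinity), the ratio test implies the series diverges.

diverges


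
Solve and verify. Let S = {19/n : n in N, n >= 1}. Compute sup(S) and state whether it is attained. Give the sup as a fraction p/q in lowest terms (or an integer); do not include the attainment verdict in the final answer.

Analysis:
- Values: 19, 19/2, 19/3, 19/4, ... strictly decreasing.
- The maximum is 19 (n=1); sup = 19 (attained).
- The set is bounded below by 0; 19/n -> 0 so 0 is the greatest lower bound.
- 0 is not in the set, so inf = 0 is not attained.
Conclusion: sup(S) = 19, attained in S.

19


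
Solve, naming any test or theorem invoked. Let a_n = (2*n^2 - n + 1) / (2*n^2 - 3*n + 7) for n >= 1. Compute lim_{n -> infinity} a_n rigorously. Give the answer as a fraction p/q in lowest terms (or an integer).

Divide numerator and denominator by n^2, the highest power:
numerator / n^2 = 2 - 1/n + n^(-2)
denominator / n^2 = 2 - 3/n + 7/n^2
As n -> infinity, all terms of the form c/n^k (k >= 1) tend to 0.
So numerator / n^2 -> 2 and denominator / n^2 -> 2.
Therefore lim a_n = 1.

1


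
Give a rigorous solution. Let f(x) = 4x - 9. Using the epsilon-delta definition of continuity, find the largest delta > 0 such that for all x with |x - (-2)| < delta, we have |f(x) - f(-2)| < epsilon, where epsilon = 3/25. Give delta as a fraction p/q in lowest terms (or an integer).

We compute f(-2) = 4*(-2) - 9 = -17.
|f(x) - f(-2)| = |4x - 9 - (-17)| = |4(x - (-2))| = 4|x - (-2)|.
We need 4|x - (-2)| < 3/25, i.e. |x - (-2)| < 3/25 / 4 = 3/100.
So any delta <= 3/100 works. Conversely, if delta > 3/100, then x = -2 + 3/100 satisfies |x - (-2)| = 3/100 < delta but |f(x) - f(-2)| = 4 * 3/100 = 3/25, which is not < 3/25; so no larger delta works.
Hence the largest such delta is 3/100.

3/100


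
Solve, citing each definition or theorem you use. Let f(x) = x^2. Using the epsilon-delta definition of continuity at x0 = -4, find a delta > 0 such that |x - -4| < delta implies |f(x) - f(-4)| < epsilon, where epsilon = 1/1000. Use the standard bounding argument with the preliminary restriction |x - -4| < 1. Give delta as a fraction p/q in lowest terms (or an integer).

Factor: |x^2 - (-4)^2| = |x - -4| * |x + -4|.
Impose |x - -4| < 1 first. Then |x + -4| = |(x - -4) + 2*(-4)| <= |x - -4| + 2*|-4| < 1 + 8 = 9.
So |x^2 - (-4)^2| < delta * 9.
We need delta * 9 <= 1/1000, i.e. delta <= 1/1000/9 = 1/9000.
Since 1/9000 < 1, this is tighter than 1; take delta = 1/9000.
So delta = 1/9000 works.

1/9000


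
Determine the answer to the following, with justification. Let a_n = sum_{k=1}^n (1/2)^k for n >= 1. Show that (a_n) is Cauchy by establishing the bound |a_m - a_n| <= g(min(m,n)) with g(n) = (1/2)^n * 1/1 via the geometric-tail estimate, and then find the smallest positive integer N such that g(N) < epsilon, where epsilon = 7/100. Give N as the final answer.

For m > n >= 1: |a_m - a_n| = sum_{k=n+1}^m (1/2)^k < sum_{k=n+1}^infinity (1/2)^k = (1/2)^(n+1) / (1 - 1/2) = (1/2)^n * (1/2) * (2/1) = (1/2)^n * 1/1.
So g(n) = (1/2)^n / 1. Since g(n) -> 0, (a_n) is Cauchy.
Now solve g(N) < 7/100: (1/2)^N / 1 < 7/100 <=> 2^N > 1 / (1 * 7/100) = 100/7.
Check powers of 2: 2^3 = 8 <= 100/7, 2^4 = 16 > 100/7.
So the smallest such N is 4. Check: g(4) = 1/(1 * 16) = 1/16 < 7/100.

4


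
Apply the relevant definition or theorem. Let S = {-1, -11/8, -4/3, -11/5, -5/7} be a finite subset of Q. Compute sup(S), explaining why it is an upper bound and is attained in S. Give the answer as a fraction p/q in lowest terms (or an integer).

S is finite, so sup(S) = max(S).
Sorted decreasing:
-5/7, -1, -4/3, -11/8, -11/5
The extremum is -5/7.
For every x in S, x <= -5/7. And -5/7 is in S, so it is attained.
Therefore sup(S) = -5/7.

-5/7


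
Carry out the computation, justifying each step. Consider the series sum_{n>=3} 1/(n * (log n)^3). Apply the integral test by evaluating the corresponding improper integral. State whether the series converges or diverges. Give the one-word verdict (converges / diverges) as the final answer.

Let f(x) = 1/(x*log(x)^3). Then f is positive, continuous, and decreasing on [3, infinity), so the integral test applies.
Compute the improper integral int_{3}^infinity f(x) dx:
  antiderivative F(x) = -1/(2*log(x)^2).
  F(x) -> 0 as x -> infinity.  int = 0 - F(3) = 1/(2*log(3)^2) < infinity. By the integral test, the series converges.

converges


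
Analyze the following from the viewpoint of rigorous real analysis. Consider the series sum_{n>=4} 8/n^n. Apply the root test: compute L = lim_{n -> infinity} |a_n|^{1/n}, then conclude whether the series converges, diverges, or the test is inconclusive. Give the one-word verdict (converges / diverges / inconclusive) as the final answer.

Let a_n denote the general term. Form |a_n|^(1/n) and simplify:
|a_n|^(1/n) = 2^(3/n)/n
Take the limit as n -> infinity: L = 0.
Since L = 0 < 1, the root test implies convergence.

converges


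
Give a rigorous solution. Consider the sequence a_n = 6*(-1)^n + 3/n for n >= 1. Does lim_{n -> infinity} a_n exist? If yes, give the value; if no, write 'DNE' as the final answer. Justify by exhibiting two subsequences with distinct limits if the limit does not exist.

Examine the behaviour of a_n along subsequences.
a_{2k} = 6 + 3/(2k) -> 6. a_{2k+1} = -6 + 3/(2k+1) -> -6.
Since these two subsequential limits are 6 and -6, distinct, the full sequence cannot converge (a convergent sequence has all subsequences tending to the same limit). So lim a_n does not exist.

DNE


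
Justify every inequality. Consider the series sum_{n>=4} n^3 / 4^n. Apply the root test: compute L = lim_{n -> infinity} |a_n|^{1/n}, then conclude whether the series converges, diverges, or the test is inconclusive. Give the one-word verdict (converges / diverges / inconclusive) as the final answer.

Let a_n denote the general term. Form |a_n|^(1/n) and simplify:
|a_n|^(1/n) = n^(3/n)/4
Take the limit as n -> infinity: L = 1/4.
Since L = 1/4 < 1, the root test implies convergence.

converges


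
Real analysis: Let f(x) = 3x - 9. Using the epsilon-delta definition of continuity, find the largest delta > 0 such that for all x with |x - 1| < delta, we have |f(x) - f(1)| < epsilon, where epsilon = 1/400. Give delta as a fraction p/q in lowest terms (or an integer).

We compute f(1) = 3*(1) - 9 = -6.
|f(x) - f(1)| = |3x - 9 - (-6)| = |3(x - 1)| = 3|x - 1|.
We need 3|x - 1| < 1/400, i.e. |x - 1| < 1/400 / 3 = 1/1200.
So any delta <= 1/1200 works. Conversely, if delta > 1/1200, then x = 1 + 1/1200 satisfies |x - 1| = 1/1200 < delta but |f(x) - f(1)| = 3 * 1/1200 = 1/400, which is not < 1/400; so no larger delta works.
Hence the largest such delta is 1/1200.

1/1200


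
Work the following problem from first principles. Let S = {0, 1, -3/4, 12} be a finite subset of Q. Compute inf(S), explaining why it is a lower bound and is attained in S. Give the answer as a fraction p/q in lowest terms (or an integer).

S is finite, so inf(S) = min(S).
Sorted increasing:
-3/4, 0, 1, 12
The extremum is -3/4.
For every x in S, x >= -3/4. And -3/4 is in S, so it is attained.
Therefore inf(S) = -3/4.

-3/4


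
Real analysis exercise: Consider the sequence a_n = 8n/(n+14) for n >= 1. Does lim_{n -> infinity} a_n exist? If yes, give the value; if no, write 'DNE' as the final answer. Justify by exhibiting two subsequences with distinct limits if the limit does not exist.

Examine the behaviour of a_n along subsequences.
Even-n subsequence a_{2k} = 8(2k)/(2k+14) -> 8. Odd-n subsequence a_{2k+1} = 8(2k+1)/(2k+15) -> 8. Both tend to 8, which suggests the limit is 8; verify directly.
|a_n - 8| = |8n - 8(n+14)| / (n+14) = 112/(n+14) < 112/n for every n >= 1.
Given epsilon > 0, choose a positive integer N > 112/epsilon. Then for all n >= N, |a_n - 8| < 112/n <= 112/N < epsilon.
So by the definition of the limit, lim a_n exists and equals 8.

8


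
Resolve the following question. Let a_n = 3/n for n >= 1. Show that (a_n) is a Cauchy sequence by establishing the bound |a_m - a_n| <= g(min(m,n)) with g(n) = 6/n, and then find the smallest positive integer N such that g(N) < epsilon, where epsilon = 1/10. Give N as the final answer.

For any m, n >= 1, by the triangle inequality:
|a_m - a_n| = |3/m - 3/n| <= 3*1/m + 3*1/n <= 6/min(m,n).
So g(n) = 6/n bounds the Cauchy difference. Since g(n) -> 0, (a_n) is Cauchy.
Now solve g(N) < 1/10: 6/N < 1/10 <=> N > 6 / (1/10) = 60.
The smallest integer strictly greater than 60 is N = 61.
Check: g(61) = 6/61 = 6/61 < 1/10; g(60) = 1/10 >= 1/10. So N = 61.

61


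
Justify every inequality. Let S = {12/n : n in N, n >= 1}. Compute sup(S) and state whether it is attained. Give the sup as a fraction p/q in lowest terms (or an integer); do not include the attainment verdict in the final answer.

Analysis:
- Values: 12, 6, 4, 3, ... strictly decreasing.
- The maximum is 12 (n=1); sup = 12 (attained).
- The set is bounded below by 0; 12/n -> 0 so 0 is the greatest lower bound.
- 0 is not in the set, so inf = 0 is not attained.
Conclusion: sup(S) = 12, attained in S.

12


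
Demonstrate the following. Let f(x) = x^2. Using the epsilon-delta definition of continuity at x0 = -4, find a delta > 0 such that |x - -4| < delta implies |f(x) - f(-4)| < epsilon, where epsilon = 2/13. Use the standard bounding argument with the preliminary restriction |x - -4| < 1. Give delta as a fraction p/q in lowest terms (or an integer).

Factor: |x^2 - (-4)^2| = |x - -4| * |x + -4|.
Impose |x - -4| < 1 first. Then |x + -4| = |(x - -4) + 2*(-4)| <= |x - -4| + 2*|-4| < 1 + 8 = 9.
So |x^2 - (-4)^2| < delta * 9.
We need delta * 9 <= 2/13, i.e. delta <= 2/13/9 = 2/117.
Since 2/117 < 1, this is tighter than 1; take delta = 2/117.
So delta = 2/117 works.

2/117


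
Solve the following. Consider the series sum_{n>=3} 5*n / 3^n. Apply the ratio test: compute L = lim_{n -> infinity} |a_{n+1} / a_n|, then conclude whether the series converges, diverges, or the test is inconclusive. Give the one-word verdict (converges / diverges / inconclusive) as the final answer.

Let a_n denote the general term. Form the ratio a_{n+1}/a_n and simplify:
a_{n+1}/a_n = (n + 1)/(3*n)
Take the limit as n -> infinity: L = 1/3.
Since L = 1/3 < 1, the ratio test implies the series converges.

converges


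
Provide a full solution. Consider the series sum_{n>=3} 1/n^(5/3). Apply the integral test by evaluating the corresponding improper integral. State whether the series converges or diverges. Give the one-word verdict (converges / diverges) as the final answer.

Let f(x) = x^(-5/3). Then f is positive, continuous, and decreasing on [3, infinity), so the integral test applies.
Compute the improper integral int_{3}^infinity f(x) dx:
  antiderivative F(x) = -3/(2*x^(2/3)).
  As x -> infinity, F(x) -> 0 (since p = 5/3 > 1).
  So int = F(infinity) - F(3) = 0 - (-3^(1/3)/2) = 3^(1/3)/2.
  Finite, so by the integral test, the series converges.

converges


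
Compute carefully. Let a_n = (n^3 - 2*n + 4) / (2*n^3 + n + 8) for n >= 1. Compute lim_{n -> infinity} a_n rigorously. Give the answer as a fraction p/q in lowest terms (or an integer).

Divide numerator and denominator by n^3, the highest power:
numerator / n^3 = 1 - 2/n^2 + 4/n^3
denominator / n^3 = 2 + n^(-2) + 8/n^3
As n -> infinity, all terms of the form c/n^k (k >= 1) tend to 0.
So numerator / n^3 -> 1 and denominator / n^3 -> 2.
Therefore lim a_n = 1/2.

1/2


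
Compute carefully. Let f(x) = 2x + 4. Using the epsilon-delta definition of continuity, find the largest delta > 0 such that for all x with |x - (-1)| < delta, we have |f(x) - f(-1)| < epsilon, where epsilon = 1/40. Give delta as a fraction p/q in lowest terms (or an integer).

We compute f(-1) = 2*(-1) + 4 = 2.
|f(x) - f(-1)| = |2x + 4 - (2)| = |2(x - (-1))| = 2|x - (-1)|.
We need 2|x - (-1)| < 1/40, i.e. |x - (-1)| < 1/40 / 2 = 1/80.
So any delta <= 1/80 works. Conversely, if delta > 1/80, then x = -1 + 1/80 satisfies |x - (-1)| = 1/80 < delta but |f(x) - f(-1)| = 2 * 1/80 = 1/40, which is not < 1/40; so no larger delta works.
Hence the largest such delta is 1/80.

1/80


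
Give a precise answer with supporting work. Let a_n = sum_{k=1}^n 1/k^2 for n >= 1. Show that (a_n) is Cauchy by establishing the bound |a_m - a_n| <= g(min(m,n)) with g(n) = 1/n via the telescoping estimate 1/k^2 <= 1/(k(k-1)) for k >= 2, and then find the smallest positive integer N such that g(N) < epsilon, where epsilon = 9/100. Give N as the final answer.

For m > n >= 1: |a_m - a_n| = sum_{k=n+1}^m 1/k^2.
Use 1/k^2 <= 1/(k(k-1)) = 1/(k-1) - 1/k for k >= 2:
sum_{k=n+1}^m 1/k^2 <= sum_{k=n+1}^m (1/(k-1) - 1/k) = 1/n - 1/m <= 1/n.
By symmetry the same bound holds with n,m swapped, so |a_m - a_n| <= 1/min(m,n) = g(min(m,n)). Since g(n) -> 0, (a_n) is Cauchy.
Now solve g(N) < 9/100: 1/N < 9/100 <=> N > 1/(9/100) = 100/9.
The smallest integer strictly greater than 100/9 is N = 12.
Check: g(12) = 1/12 < 9/100; g(11) = 1/11 >= 9/100. So N = 12.

12


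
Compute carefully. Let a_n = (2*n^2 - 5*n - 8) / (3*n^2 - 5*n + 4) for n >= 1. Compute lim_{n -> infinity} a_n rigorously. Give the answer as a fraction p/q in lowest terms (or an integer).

Divide numerator and denominator by n^2, the highest power:
numerator / n^2 = 2 - 5/n - 8/n^2
denominator / n^2 = 3 - 5/n + 4/n^2
As n -> infinity, all terms of the form c/n^k (k >= 1) tend to 0.
So numerator / n^2 -> 2 and denominator / n^2 -> 3.
Therefore lim a_n = 2/3.

2/3


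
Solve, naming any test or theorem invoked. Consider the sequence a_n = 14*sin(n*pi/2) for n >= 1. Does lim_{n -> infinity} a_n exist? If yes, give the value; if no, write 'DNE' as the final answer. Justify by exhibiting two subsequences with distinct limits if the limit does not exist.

Examine the behaviour of a_n along subsequences.
a_{4k+1} = 14*sin(pi/2 + 2k*pi) = 14 -> 14. a_{4k+3} = 14*sin(3pi/2 + 2k*pi) = -14 -> -14.
Since these two subsequential limits are 14 and -14, distinct, the full sequence cannot converge (a convergent sequence has all subsequences tending to the same limit). So lim a_n does not exist.

DNE


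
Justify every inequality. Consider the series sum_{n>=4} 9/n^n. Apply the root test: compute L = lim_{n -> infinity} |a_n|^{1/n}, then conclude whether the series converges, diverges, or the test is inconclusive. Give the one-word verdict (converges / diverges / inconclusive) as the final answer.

Let a_n denote the general term. Form |a_n|^(1/n) and simplify:
|a_n|^(1/n) = 3^(2/n)/n
Take the limit as n -> infinity: L = 0.
Since L = 0 < 1, the root test implies convergence.

converges


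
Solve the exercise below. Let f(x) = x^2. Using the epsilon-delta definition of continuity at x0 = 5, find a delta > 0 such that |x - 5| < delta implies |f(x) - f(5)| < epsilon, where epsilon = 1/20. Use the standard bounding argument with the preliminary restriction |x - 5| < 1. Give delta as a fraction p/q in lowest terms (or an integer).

Factor: |x^2 - (5)^2| = |x - 5| * |x + 5|.
Impose |x - 5| < 1 first. Then |x + 5| = |(x - 5) + 2*(5)| <= |x - 5| + 2*|5| < 1 + 10 = 11.
So |x^2 - (5)^2| < delta * 11.
We need delta * 11 <= 1/20, i.e. delta <= 1/20/11 = 1/220.
Since 1/220 < 1, this is tighter than 1; take delta = 1/220.
So delta = 1/220 works.

1/220
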